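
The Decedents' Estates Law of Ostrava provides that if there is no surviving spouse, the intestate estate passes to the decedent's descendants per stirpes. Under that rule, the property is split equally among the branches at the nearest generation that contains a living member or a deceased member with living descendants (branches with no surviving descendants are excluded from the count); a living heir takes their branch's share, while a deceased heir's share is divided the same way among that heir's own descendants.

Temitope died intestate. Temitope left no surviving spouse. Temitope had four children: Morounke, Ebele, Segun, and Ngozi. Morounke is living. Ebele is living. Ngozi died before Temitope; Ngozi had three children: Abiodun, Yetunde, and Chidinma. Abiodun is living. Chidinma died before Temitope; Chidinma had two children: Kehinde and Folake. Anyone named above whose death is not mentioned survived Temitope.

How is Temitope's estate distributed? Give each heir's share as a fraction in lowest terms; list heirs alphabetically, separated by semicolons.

Abiodun 1/12; Ebele 1/4; Folake 1/24; Kehinde 1/24; Morounke 1/4; Segun 1/4; Yetunde 1/12

There is no surviving spouse, so the entire estate passes to Temitope's descendants per stirpes.
The estate is divided into 4 equal shares of 1/4 among Morounke, Ebele, Segun, Ngozi.
Morounke is living and takes 1/4.
Ebele is living and takes 1/4.
Segun is living and takes 1/4.
Ngozi predeceased; the 1/4 allotted to Ngozi's branch passes to Ngozi's issue by representation.
The 1/4 is divided into 3 equal shares of 1/12 among Abiodun, Yetunde, Chidinma.
Abiodun is living and takes 1/12.
Yetunde is living and takes 1/12.
Chidinma predeceased; the 1/12 allotted to Chidinma's branch passes to Chidinma's issue by representation.
The 1/12 is divided into 2 equal shares of 1/24 among Kehinde, Folake.
Kehinde is living and takes 1/24.
Folake is living and takes 1/24.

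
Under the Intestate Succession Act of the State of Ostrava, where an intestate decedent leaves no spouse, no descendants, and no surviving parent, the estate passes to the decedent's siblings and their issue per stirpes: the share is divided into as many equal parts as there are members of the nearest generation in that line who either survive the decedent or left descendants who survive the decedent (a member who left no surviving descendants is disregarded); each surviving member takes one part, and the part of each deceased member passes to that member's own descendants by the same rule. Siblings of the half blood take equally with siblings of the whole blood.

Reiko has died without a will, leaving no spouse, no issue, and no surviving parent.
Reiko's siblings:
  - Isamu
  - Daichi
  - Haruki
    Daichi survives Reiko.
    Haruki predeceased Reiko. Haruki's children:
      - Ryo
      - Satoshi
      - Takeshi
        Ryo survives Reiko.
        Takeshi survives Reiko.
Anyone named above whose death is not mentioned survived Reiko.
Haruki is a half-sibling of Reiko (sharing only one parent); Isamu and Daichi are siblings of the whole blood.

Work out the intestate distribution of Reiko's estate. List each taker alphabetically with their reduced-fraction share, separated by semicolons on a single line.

Daichi 1/3; Isamu 1/3; Ryo 1/9; Satoshi 1/9; Takeshi 1/9

No spouse, descendants, or parent survives, so the estate passes to Reiko's siblings per stirpes.
Half-blood and whole-blood siblings take equally under the stated rule.
The estate is divided into 3 equal shares of 1/3 among Isamu, Daichi, Haruki.
Isamu is living and takes 1/3.
Daichi is living and takes 1/3.
Haruki predeceased; the 1/3 allotted to Haruki's branch passes to Haruki's issue by representation.
The 1/3 is divided into 3 equal shares of 1/9 among Ryo, Satoshi, Takeshi.
Ryo is living and takes 1/9.
Satoshi is living and takes 1/9.
Takeshi is living and takes 1/9.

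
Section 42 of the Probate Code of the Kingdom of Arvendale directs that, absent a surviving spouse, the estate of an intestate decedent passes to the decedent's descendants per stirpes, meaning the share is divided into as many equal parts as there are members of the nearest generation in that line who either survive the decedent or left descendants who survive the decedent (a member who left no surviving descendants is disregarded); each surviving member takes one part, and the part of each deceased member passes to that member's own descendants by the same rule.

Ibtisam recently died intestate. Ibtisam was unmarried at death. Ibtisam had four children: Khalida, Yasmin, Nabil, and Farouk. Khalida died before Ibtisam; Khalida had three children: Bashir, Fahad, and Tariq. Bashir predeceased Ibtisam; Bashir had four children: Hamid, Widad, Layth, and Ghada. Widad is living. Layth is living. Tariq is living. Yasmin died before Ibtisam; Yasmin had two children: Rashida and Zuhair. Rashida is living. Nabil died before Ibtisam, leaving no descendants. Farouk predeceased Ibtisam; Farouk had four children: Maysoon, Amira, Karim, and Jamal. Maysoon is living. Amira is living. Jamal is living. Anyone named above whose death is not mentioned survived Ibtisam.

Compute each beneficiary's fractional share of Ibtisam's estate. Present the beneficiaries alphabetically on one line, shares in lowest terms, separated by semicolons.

Amira 1/12; Fahad 1/9; Ghada 1/36; Hamid 1/36; Jamal 1/12; Karim 1/12; Layth 1/36; Maysoon 1/12; Rashida 1/6; Tariq 1/9; Widad 1/36; Zuhair 1/6

There is no surviving spouse, so the entire estate passes to Ibtisam's descendants per stirpes.
Nabil left no surviving issue, so that branch lapses and is disregarded.
The estate is divided into 3 equal shares of 1/3 among Khalida, Yasmin, Farouk.
Khalida predeceased; the 1/3 allotted to Khalida's branch passes to Khalida's issue by representation.
The 1/3 is divided into 3 equal shares of 1/9 among Bashir, Fahad, Tariq.
Bashir predeceased; the 1/9 allotted to Bashir's branch passes to Bashir's issue by representation.
The 1/9 is divided into 4 equal shares of 1/36 among Hamid, Widad, Layth, Ghada.
Hamid is living and takes 1/36.
Widad is living and takes 1/36.
Layth is living and takes 1/36.
Ghada is living and takes 1/36.
Fahad is living and takes 1/9.
Tariq is living and takes 1/9.
Yasmin predeceased; the 1/3 allotted to Yasmin's branch passes to Yasmin's issue by representation.
The 1/3 is divided into 2 equal shares of 1/6 among Rashida, Zuhair.
Rashida is living and takes 1/6.
Zuhair is living and takes 1/6.
Farouk predeceased; the 1/3 allotted to Farouk's branch passes to Farouk's issue by representation.
The 1/3 is divided into 4 equal shares of 1/12 among Maysoon, Amira, Karim, Jamal.
Maysoon is living and takes 1/12.
Amira is living and takes 1/12.
Karim is living and takes 1/12.
Jamal is living and takes 1/12.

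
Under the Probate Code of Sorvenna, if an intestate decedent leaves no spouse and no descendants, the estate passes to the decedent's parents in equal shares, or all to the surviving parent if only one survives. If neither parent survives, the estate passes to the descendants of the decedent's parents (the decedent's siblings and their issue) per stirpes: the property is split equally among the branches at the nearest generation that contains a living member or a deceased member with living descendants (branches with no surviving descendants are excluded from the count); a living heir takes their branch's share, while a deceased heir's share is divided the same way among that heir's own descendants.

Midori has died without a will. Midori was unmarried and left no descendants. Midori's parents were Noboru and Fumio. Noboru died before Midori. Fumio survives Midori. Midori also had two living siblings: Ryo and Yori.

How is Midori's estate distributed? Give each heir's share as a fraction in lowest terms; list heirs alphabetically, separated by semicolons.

Fumio 1

Only one parent, Fumio, survives, so Fumio takes the entire estate. The siblings take nothing because a surviving parent has priority.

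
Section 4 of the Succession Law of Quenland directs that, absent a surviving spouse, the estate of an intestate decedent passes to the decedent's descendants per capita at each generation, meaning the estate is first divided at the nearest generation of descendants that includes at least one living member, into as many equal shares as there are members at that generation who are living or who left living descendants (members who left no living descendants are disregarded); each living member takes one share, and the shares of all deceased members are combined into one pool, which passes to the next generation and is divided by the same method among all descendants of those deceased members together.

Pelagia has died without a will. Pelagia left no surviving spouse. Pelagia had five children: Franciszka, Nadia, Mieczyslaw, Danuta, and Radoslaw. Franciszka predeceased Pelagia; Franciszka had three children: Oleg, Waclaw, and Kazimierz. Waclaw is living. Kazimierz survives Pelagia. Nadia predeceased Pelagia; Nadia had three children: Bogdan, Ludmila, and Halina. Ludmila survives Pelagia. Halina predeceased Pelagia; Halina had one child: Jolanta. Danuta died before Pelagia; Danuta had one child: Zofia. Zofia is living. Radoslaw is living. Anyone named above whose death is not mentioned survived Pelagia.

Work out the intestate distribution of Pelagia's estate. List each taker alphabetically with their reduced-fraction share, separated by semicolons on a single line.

Bogdan 3/35; Jolanta 3/35; Kazimierz 3/35; Ludmila 3/35; Mieczyslaw 1/5; Oleg 3/35; Radoslaw 1/5; Waclaw 3/35; Zofia 3/35

There is no surviving spouse, so the entire estate passes to Pelagia's descendants per capita at each generation.
At generation 1 (Franciszka, Nadia, Mieczyslaw, Danuta, Radoslaw) there are 5 shares of (1)/5 = 1/5 each.
Living: Mieczyslaw and Radoslaw — each takes 1/5.
Deceased: Franciszka, Nadia, and Danuta. Their combined 3/5 is pooled and carried to generation 2.
At generation 2 (Oleg, Waclaw, Kazimierz, Bogdan, Ludmila, Halina, Zofia) there are 7 shares of (3/5)/7 = 3/35 each.
Living: Oleg, Waclaw, Kazimierz, Bogdan, Ludmila, and Zofia — each takes 3/35.
Deceased: Halina. That 3/35 share is carried to generation 3.
At generation 3 (Jolanta) there are 1 shares of (3/35)/1 = 3/35 each.
Living: Jolanta — each takes 3/35.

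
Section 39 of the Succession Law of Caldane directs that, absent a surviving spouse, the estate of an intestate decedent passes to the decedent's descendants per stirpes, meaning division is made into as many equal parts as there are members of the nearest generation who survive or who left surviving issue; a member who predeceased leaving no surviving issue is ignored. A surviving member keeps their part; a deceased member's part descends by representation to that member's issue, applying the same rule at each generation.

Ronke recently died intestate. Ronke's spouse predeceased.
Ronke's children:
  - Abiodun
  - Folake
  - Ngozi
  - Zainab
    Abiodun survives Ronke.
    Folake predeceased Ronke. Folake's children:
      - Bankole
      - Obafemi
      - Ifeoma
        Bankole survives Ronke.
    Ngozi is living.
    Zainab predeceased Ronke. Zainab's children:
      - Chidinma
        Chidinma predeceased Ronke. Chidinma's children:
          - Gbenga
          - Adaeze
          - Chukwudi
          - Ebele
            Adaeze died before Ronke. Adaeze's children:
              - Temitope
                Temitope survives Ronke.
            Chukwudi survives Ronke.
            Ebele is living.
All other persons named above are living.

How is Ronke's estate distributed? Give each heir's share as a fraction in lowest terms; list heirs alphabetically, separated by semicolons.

There is no surviving spouse, so the entire estate passes to Ronke's descendants per stirpes.
The estate is divided into 4 equal shares of 1/4 among Abiodun, Folake, Ngozi, Zainab.
Abiodun is living and takes 1/4.
Folake predeceased; the 1/4 allotted to Folake's branch passes to Folake's issue by representation.
The 1/4 is divided into 3 equal shares of 1/12 among Bankole, Obafemi, Ifeoma.
Bankole is living and takes 1/12.
Obafemi is living and takes 1/12.
Ifeoma is living and takes 1/12.
Ngozi is living and takes 1/4.
Zainab predeceased; the 1/4 allotted to Zainab's branch passes to Zainab's issue by representation.
Chidinma's line is the sole branch at this level, so the full 1/4 passes to Chidinma's issue by representation.
The 1/4 is divided into 4 equal shares of 1/16 among Gbenga, Adaeze, Chukwudi, Ebele.
Gbenga is living and takes 1/16.
Adaeze predeceased; the 1/16 allotted to Adaeze's branch passes to Adaeze's issue by representation.
Temitope is the sole taker at this level and receives the full 1/16.
Chukwudi is living and takes 1/16.
Ebele is living and takes 1/16.

Abiodun 1/4; Bankole 1/12; Chukwudi 1/16; Ebele 1/16; Gbenga 1/16; Ifeoma 1/12; Ngozi 1/4; Obafemi 1/12; Temitope 1/16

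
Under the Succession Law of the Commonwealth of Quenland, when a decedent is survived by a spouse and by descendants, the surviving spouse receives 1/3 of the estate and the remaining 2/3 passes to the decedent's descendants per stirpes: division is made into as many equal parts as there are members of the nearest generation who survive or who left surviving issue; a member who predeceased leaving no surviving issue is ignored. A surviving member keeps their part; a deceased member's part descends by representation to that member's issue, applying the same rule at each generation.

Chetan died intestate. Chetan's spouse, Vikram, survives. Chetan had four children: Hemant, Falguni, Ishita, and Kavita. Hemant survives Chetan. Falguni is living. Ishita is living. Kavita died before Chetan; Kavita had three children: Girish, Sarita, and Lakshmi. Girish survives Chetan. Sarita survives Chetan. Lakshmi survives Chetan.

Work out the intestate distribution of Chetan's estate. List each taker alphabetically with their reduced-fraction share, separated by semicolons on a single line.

Vikram, as surviving spouse, takes 1/3.
The remaining 2/3 passes to Chetan's descendants per stirpes.
The 2/3 is divided into 4 equal shares of 1/6 among Hemant, Falguni, Ishita, Kavita.
Hemant is living and takes 1/6.
Falguni is living and takes 1/6.
Ishita is living and takes 1/6.
Kavita predeceased; the 1/6 allotted to Kavita's branch passes to Kavita's issue by representation.
The 1/6 is divided into 3 equal shares of 1/18 among Girish, Sarita, Lakshmi.
Girish is living and takes 1/18.
Sarita is living and takes 1/18.
Lakshmi is living and takes 1/18.

Falguni 1/6; Girish 1/18; Hemant 1/6; Ishita 1/6; Lakshmi 1/18; Sarita 1/18; Vikram 1/3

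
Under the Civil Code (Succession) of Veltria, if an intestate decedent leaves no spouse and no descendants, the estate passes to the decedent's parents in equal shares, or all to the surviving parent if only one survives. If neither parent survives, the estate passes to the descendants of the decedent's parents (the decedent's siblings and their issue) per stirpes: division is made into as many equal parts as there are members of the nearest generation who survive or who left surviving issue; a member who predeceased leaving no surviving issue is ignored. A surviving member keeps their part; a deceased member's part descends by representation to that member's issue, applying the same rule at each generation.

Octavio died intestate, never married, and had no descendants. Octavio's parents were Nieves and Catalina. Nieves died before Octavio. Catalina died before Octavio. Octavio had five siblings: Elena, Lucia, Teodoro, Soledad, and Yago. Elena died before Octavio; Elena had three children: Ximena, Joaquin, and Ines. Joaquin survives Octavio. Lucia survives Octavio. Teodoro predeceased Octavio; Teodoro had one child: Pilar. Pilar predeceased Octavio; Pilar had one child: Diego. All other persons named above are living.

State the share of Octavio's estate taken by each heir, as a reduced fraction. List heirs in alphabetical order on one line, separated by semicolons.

Diego 1/5; Ines 1/15; Joaquin 1/15; Lucia 1/5; Soledad 1/5; Ximena 1/15; Yago 1/5

Neither parent survives and there are no descendants, so the estate passes to Octavio's siblings and their issue per stirpes.
The estate is divided into 5 equal shares of 1/5 among Elena, Lucia, Teodoro, Soledad, Yago.
Elena predeceased; the 1/5 allotted to Elena's branch passes to Elena's issue by representation.
The 1/5 is divided into 3 equal shares of 1/15 among Ximena, Joaquin, Ines.
Ximena is living and takes 1/15.
Joaquin is living and takes 1/15.
Ines is living and takes 1/15.
Lucia is living and takes 1/5.
Teodoro predeceased; the 1/5 allotted to Teodoro's branch passes to Teodoro's issue by representation.
Pilar's line is the sole branch at this level, so the full 1/5 passes to Pilar's issue by representation.
Diego is the sole taker at this level and receives the full 1/5.
Soledad is living and takes 1/5.
Yago is living and takes 1/5.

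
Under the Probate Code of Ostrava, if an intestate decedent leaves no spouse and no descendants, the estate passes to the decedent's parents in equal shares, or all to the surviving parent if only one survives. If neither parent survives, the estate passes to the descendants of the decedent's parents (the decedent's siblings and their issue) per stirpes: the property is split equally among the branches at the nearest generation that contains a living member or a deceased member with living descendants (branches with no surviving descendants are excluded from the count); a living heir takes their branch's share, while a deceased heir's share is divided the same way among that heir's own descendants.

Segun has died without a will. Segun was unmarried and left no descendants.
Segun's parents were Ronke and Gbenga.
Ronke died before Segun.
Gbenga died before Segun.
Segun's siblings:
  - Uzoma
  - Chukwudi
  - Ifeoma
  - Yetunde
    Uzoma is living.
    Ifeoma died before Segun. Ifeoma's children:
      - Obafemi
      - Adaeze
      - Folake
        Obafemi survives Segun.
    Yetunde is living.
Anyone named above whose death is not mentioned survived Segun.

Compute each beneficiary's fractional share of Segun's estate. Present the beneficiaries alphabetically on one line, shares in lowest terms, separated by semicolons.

Neither parent survives and there are no descendants, so the estate passes to Segun's siblings and their issue per stirpes.
The estate is divided into 4 equal shares of 1/4 among Uzoma, Chukwudi, Ifeoma, Yetunde.
Uzoma is living and takes 1/4.
Chukwudi is living and takes 1/4.
Ifeoma predeceased; the 1/4 allotted to Ifeoma's branch passes to Ifeoma's issue by representation.
The 1/4 is divided into 3 equal shares of 1/12 among Obafemi, Adaeze, Folake.
Obafemi is living and takes 1/12.
Adaeze is living and takes 1/12.
Folake is living and takes 1/12.
Yetunde is living and takes 1/4.

Adaeze 1/12; Chukwudi 1/4; Folake 1/12; Obafemi 1/12; Uzoma 1/4; Yetunde 1/4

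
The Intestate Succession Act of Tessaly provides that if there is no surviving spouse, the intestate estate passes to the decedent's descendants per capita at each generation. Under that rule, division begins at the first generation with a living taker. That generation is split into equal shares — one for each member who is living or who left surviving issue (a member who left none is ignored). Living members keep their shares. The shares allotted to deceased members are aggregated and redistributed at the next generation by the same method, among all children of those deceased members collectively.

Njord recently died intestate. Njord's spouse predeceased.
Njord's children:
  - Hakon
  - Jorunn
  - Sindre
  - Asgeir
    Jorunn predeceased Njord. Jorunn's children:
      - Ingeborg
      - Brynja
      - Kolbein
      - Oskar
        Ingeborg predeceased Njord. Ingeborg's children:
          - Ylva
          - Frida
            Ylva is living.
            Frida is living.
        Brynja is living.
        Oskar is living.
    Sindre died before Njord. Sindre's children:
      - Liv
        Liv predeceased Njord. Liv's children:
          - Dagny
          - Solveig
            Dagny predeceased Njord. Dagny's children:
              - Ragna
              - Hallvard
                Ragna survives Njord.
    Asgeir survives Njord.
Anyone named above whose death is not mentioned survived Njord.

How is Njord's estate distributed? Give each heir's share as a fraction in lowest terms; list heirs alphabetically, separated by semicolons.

Asgeir 1/4; Brynja 1/10; Frida 1/20; Hakon 1/4; Hallvard 1/40; Kolbein 1/10; Oskar 1/10; Ragna 1/40; Solveig 1/20; Ylva 1/20

There is no surviving spouse, so the entire estate passes to Njord's descendants per capita at each generation.
At generation 1 (Hakon, Jorunn, Sindre, Asgeir) there are 4 shares of (1)/4 = 1/4 each.
Living: Hakon and Asgeir — each takes 1/4.
Deceased: Jorunn and Sindre. Their combined 1/2 is pooled and carried to generation 2.
At generation 2 (Ingeborg, Brynja, Kolbein, Oskar, Liv) there are 5 shares of (1/2)/5 = 1/10 each.
Living: Brynja, Kolbein, and Oskar — each takes 1/10.
Deceased: Ingeborg and Liv. Their combined 1/5 is pooled and carried to generation 3.
At generation 3 (Ylva, Frida, Dagny, Solveig) there are 4 shares of (1/5)/4 = 1/20 each.
Living: Ylva, Frida, and Solveig — each takes 1/20.
Deceased: Dagny. That 1/20 share is carried to generation 4.
At generation 4 (Ragna, Hallvard) there are 2 shares of (1/20)/2 = 1/40 each.
Living: Ragna and Hallvard — each takes 1/40.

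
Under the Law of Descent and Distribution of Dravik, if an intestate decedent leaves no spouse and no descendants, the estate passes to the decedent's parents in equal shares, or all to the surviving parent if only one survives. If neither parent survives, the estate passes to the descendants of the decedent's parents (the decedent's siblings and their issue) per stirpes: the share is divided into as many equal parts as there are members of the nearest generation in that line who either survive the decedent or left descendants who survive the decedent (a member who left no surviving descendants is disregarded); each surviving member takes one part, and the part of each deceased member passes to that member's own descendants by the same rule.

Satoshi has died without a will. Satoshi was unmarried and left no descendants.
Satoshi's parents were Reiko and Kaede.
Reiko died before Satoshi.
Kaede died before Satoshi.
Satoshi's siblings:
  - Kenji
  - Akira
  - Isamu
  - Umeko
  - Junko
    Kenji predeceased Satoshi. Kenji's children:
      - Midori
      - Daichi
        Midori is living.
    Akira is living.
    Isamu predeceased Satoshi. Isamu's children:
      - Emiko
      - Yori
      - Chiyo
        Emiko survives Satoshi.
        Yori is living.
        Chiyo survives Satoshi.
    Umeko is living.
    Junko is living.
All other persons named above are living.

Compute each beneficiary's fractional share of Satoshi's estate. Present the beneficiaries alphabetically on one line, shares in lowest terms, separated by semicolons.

Neither parent survives and there are no descendants, so the estate passes to Satoshi's siblings and their issue per stirpes.
The estate is divided into 5 equal shares of 1/5 among Kenji, Akira, Isamu, Umeko, Junko.
Kenji predeceased; the 1/5 allotted to Kenji's branch passes to Kenji's issue by representation.
The 1/5 is divided into 2 equal shares of 1/10 among Midori, Daichi.
Midori is living and takes 1/10.
Daichi is living and takes 1/10.
Akira is living and takes 1/5.
Isamu predeceased; the 1/5 allotted to Isamu's branch passes to Isamu's issue by representation.
The 1/5 is divided into 3 equal shares of 1/15 among Emiko, Yori, Chiyo.
Emiko is living and takes 1/15.
Yori is living and takes 1/15.
Chiyo is living and takes 1/15.
Umeko is living and takes 1/5.
Junko is living and takes 1/5.

Akira 1/5; Chiyo 1/15; Daichi 1/10; Emiko 1/15; Junko 1/5; Midori 1/10; Umeko 1/5; Yori 1/15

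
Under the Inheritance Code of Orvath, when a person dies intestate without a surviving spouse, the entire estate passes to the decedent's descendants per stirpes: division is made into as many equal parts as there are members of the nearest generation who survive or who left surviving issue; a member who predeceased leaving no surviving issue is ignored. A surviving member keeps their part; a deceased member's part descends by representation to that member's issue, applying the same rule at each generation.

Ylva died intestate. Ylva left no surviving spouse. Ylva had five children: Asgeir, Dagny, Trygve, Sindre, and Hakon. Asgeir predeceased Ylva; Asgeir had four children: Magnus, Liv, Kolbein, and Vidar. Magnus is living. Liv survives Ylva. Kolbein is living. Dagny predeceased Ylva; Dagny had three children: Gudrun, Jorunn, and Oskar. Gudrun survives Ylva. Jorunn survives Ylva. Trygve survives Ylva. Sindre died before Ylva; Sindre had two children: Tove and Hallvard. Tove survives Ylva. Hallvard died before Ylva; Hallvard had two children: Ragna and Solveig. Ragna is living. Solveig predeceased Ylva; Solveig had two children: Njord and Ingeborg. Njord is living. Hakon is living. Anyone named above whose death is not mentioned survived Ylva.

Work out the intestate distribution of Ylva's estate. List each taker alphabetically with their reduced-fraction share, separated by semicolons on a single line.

Gudrun 1/15; Hakon 1/5; Ingeborg 1/40; Jorunn 1/15; Kolbein 1/20; Liv 1/20; Magnus 1/20; Njord 1/40; Oskar 1/15; Ragna 1/20; Tove 1/10; Trygve 1/5; Vidar 1/20

There is no surviving spouse, so the entire estate passes to Ylva's descendants per stirpes.
The estate is divided into 5 equal shares of 1/5 among Asgeir, Dagny, Trygve, Sindre, Hakon.
Asgeir predeceased; the 1/5 allotted to Asgeir's branch passes to Asgeir's issue by representation.
The 1/5 is divided into 4 equal shares of 1/20 among Magnus, Liv, Kolbein, Vidar.
Magnus is living and takes 1/20.
Liv is living and takes 1/20.
Kolbein is living and takes 1/20.
Vidar is living and takes 1/20.
Dagny predeceased; the 1/5 allotted to Dagny's branch passes to Dagny's issue by representation.
The 1/5 is divided into 3 equal shares of 1/15 among Gudrun, Jorunn, Oskar.
Gudrun is living and takes 1/15.
Jorunn is living and takes 1/15.
Oskar is living and takes 1/15.
Trygve is living and takes 1/5.
Sindre predeceased; the 1/5 allotted to Sindre's branch passes to Sindre's issue by representation.
The 1/5 is divided into 2 equal shares of 1/10 among Tove, Hallvard.
Tove is living and takes 1/10.
Hallvard predeceased; the 1/10 allotted to Hallvard's branch passes to Hallvard's issue by representation.
The 1/10 is divided into 2 equal shares of 1/20 among Ragna, Solveig.
Ragna is living and takes 1/20.
Solveig predeceased; the 1/20 allotted to Solveig's branch passes to Solveig's issue by representation.
The 1/20 is divided into 2 equal shares of 1/40 among Njord, Ingeborg.
Njord is living and takes 1/40.
Ingeborg is living and takes 1/40.
Hakon is living and takes 1/5.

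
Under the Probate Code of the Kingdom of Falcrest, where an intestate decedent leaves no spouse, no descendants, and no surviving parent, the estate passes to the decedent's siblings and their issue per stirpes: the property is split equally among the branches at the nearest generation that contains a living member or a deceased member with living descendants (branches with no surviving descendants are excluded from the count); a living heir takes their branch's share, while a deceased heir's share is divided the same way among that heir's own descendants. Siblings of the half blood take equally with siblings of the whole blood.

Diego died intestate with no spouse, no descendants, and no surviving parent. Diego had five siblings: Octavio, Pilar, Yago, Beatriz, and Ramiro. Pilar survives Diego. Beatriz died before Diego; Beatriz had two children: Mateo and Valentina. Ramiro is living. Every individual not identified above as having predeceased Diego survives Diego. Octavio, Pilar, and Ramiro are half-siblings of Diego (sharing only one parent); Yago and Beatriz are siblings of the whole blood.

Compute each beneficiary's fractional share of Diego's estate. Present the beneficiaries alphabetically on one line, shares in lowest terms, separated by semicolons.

Mateo 1/10; Octavio 1/5; Pilar 1/5; Ramiro 1/5; Valentina 1/10; Yago 1/5

No spouse, descendants, or parent survives, so the estate passes to Diego's siblings per stirpes.
Half-blood and whole-blood siblings take equally under the stated rule.
The estate is divided into 5 equal shares of 1/5 among Octavio, Pilar, Yago, Beatriz, Ramiro.
Octavio is living and takes 1/5.
Pilar is living and takes 1/5.
Yago is living and takes 1/5.
Beatriz predeceased; the 1/5 allotted to Beatriz's branch passes to Beatriz's issue by representation.
The 1/5 is divided into 2 equal shares of 1/10 among Mateo, Valentina.
Mateo is living and takes 1/10.
Valentina is living and takes 1/10.
Ramiro is living and takes 1/5.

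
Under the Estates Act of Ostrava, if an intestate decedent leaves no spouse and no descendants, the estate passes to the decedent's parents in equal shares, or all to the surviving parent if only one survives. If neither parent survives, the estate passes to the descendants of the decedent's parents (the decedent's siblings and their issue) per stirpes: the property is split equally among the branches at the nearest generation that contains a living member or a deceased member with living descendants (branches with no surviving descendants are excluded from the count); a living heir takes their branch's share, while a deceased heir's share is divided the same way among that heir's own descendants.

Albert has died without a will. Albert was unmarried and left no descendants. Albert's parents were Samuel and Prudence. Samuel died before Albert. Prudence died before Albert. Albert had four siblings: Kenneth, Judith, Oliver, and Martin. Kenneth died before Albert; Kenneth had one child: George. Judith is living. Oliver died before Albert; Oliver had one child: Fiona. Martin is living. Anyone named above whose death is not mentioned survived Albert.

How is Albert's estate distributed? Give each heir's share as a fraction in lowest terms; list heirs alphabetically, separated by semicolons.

Fiona 1/4; George 1/4; Judith 1/4; Martin 1/4

Neither parent survives and there are no descendants, so the estate passes to Albert's siblings and their issue per stirpes.
The estate is divided into 4 equal shares of 1/4 among Kenneth, Judith, Oliver, Martin.
Kenneth predeceased; the 1/4 allotted to Kenneth's branch passes to Kenneth's issue by representation.
George is the sole taker at this level and receives the full 1/4.
Judith is living and takes 1/4.
Oliver predeceased; the 1/4 allotted to Oliver's branch passes to Oliver's issue by representation.
Fiona is the sole taker at this level and receives the full 1/4.
Martin is living and takes 1/4.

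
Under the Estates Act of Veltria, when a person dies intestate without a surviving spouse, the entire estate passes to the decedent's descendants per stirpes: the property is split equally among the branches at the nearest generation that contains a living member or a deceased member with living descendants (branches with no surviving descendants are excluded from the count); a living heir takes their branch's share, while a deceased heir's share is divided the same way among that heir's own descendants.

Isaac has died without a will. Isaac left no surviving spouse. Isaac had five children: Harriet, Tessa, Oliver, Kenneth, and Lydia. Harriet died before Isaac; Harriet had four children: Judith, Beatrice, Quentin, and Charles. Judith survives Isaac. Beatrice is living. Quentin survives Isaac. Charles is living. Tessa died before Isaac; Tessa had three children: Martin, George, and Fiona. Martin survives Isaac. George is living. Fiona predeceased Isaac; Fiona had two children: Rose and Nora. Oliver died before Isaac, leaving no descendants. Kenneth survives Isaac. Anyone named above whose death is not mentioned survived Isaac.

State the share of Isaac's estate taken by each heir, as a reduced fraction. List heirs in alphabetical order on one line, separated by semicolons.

There is no surviving spouse, so the entire estate passes to Isaac's descendants per stirpes.
Oliver left no surviving issue, so that branch lapses and is disregarded.
The estate is divided into 4 equal shares of 1/4 among Harriet, Tessa, Kenneth, Lydia.
Harriet predeceased; the 1/4 allotted to Harriet's branch passes to Harriet's issue by representation.
The 1/4 is divided into 4 equal shares of 1/16 among Judith, Beatrice, Quentin, Charles.
Judith is living and takes 1/16.
Beatrice is living and takes 1/16.
Quentin is living and takes 1/16.
Charles is living and takes 1/16.
Tessa predeceased; the 1/4 allotted to Tessa's branch passes to Tessa's issue by representation.
The 1/4 is divided into 3 equal shares of 1/12 among Martin, George, Fiona.
Martin is living and takes 1/12.
George is living and takes 1/12.
Fiona predeceased; the 1/12 allotted to Fiona's branch passes to Fiona's issue by representation.
The 1/12 is divided into 2 equal shares of 1/24 among Rose, Nora.
Rose is living and takes 1/24.
Nora is living and takes 1/24.
Kenneth is living and takes 1/4.
Lydia is living and takes 1/4.

Beatrice 1/16; Charles 1/16; George 1/12; Judith 1/16; Kenneth 1/4; Lydia 1/4; Martin 1/12; Nora 1/24; Quentin 1/16; Rose 1/24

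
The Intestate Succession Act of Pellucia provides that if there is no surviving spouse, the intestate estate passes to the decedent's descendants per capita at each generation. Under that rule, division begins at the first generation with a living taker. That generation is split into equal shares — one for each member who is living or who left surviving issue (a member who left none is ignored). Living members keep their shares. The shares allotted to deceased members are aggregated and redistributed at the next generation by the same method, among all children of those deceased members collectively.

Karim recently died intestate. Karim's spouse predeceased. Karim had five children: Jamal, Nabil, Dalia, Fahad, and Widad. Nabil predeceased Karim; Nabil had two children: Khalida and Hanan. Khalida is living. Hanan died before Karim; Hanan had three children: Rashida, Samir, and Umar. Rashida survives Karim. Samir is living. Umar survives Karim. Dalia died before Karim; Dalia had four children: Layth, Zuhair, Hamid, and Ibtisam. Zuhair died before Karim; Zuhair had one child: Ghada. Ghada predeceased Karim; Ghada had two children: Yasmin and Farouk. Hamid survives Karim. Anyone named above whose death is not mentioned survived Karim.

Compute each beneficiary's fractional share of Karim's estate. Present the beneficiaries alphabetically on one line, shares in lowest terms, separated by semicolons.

Fahad 1/5; Farouk 1/60; Hamid 1/15; Ibtisam 1/15; Jamal 1/5; Khalida 1/15; Layth 1/15; Rashida 1/30; Samir 1/30; Umar 1/30; Widad 1/5; Yasmin 1/60

There is no surviving spouse, so the entire estate passes to Karim's descendants per capita at each generation.
At generation 1 (Jamal, Nabil, Dalia, Fahad, Widad) there are 5 shares of (1)/5 = 1/5 each.
Living: Jamal, Fahad, and Widad — each takes 1/5.
Deceased: Nabil and Dalia. Their combined 2/5 is pooled and carried to generation 2.
At generation 2 (Khalida, Hanan, Layth, Zuhair, Hamid, Ibtisam) there are 6 shares of (2/5)/6 = 1/15 each.
Living: Khalida, Layth, Hamid, and Ibtisam — each takes 1/15.
Deceased: Hanan and Zuhair. Their combined 2/15 is pooled and carried to generation 3.
At generation 3 (Rashida, Samir, Umar, Ghada) there are 4 shares of (2/15)/4 = 1/30 each.
Living: Rashida, Samir, and Umar — each takes 1/30.
Deceased: Ghada. That 1/30 share is carried to generation 4.
At generation 4 (Yasmin, Farouk) there are 2 shares of (1/30)/2 = 1/60 each.
Living: Yasmin and Farouk — each takes 1/60.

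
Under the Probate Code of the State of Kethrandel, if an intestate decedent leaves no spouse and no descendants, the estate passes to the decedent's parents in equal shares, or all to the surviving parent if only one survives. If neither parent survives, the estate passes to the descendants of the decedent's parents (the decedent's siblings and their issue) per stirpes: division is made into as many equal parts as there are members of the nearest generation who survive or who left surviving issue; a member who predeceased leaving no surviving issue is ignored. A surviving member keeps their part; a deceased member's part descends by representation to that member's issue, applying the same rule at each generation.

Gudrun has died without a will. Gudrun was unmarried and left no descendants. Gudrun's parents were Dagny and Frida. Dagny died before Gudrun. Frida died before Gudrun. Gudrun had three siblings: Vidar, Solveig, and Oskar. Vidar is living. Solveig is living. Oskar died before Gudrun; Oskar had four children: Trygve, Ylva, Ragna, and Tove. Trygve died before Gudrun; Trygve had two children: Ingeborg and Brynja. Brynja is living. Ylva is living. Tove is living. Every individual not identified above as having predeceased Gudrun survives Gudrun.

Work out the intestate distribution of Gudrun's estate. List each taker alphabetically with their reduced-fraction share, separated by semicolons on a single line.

Neither parent survives and there are no descendants, so the estate passes to Gudrun's siblings and their issue per stirpes.
The estate is divided into 3 equal shares of 1/3 among Vidar, Solveig, Oskar.
Vidar is living and takes 1/3.
Solveig is living and takes 1/3.
Oskar predeceased; the 1/3 allotted to Oskar's branch passes to Oskar's issue by representation.
The 1/3 is divided into 4 equal shares of 1/12 among Trygve, Ylva, Ragna, Tove.
Trygve predeceased; the 1/12 allotted to Trygve's branch passes to Trygve's issue by representation.
The 1/12 is divided into 2 equal shares of 1/24 among Ingeborg, Brynja.
Ingeborg is living and takes 1/24.
Brynja is living and takes 1/24.
Ylva is living and takes 1/12.
Ragna is living and takes 1/12.
Tove is living and takes 1/12.

Brynja 1/24; Ingeborg 1/24; Ragna 1/12; Solveig 1/3; Tove 1/12; Vidar 1/3; Ylva 1/12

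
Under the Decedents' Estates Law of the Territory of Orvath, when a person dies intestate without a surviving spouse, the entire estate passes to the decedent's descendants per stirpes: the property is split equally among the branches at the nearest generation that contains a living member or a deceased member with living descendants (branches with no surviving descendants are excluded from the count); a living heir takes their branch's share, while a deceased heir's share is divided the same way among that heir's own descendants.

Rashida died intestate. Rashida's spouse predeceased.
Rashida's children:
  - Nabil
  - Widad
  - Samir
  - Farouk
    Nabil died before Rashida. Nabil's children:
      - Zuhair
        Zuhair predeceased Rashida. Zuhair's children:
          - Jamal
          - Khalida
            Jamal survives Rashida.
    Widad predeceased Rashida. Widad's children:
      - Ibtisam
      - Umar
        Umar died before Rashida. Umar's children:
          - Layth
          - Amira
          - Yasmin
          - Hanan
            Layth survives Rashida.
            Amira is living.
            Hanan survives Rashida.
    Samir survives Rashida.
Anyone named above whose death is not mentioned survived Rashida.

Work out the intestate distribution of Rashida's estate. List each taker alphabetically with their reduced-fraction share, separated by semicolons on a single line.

There is no surviving spouse, so the entire estate passes to Rashida's descendants per stirpes.
The estate is divided into 4 equal shares of 1/4 among Nabil, Widad, Samir, Farouk.
Nabil predeceased; the 1/4 allotted to Nabil's branch passes to Nabil's issue by representation.
Zuhair's line is the sole branch at this level, so the full 1/4 passes to Zuhair's issue by representation.
The 1/4 is divided into 2 equal shares of 1/8 among Jamal, Khalida.
Jamal is living and takes 1/8.
Khalida is living and takes 1/8.
Widad predeceased; the 1/4 allotted to Widad's branch passes to Widad's issue by representation.
The 1/4 is divided into 2 equal shares of 1/8 among Ibtisam, Umar.
Ibtisam is living and takes 1/8.
Umar predeceased; the 1/8 allotted to Umar's branch passes to Umar's issue by representation.
The 1/8 is divided into 4 equal shares of 1/32 among Layth, Amira, Yasmin, Hanan.
Layth is living and takes 1/32.
Amira is living and takes 1/32.
Yasmin is living and takes 1/32.
Hanan is living and takes 1/32.
Samir is living and takes 1/4.
Farouk is living and takes 1/4.

Amira 1/32; Farouk 1/4; Hanan 1/32; Ibtisam 1/8; Jamal 1/8; Khalida 1/8; Layth 1/32; Samir 1/4; Yasmin 1/32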